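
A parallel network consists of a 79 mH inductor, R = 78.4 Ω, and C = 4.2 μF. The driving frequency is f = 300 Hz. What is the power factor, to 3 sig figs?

0.996

ω = 2πf = 1885 rad/s
X_L = ωL = 149 Ω
X_C = 1/(ωC) = 126 Ω
Parallel: admittances add. Y = 1/R + 1/(jωL) + jωC
Y = (0.0128 + j0.00120) S
|Y| = 0.0128 S → |Z| = 1/|Y| = 78.1 Ω, ∠Z = −∠Y = -5.38°
cos φ = cos(-5.38°) = 0.996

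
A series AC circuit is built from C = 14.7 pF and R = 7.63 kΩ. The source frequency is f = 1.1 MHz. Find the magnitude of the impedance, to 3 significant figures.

ω = 2πf = 6.912e+06 rad/s
X_C = 1/(ωC) = 9840 Ω
Z = 7630 − j9840 Ω
|Z| = √(7630² + 9840²) = 12500 Ω

12500 Ω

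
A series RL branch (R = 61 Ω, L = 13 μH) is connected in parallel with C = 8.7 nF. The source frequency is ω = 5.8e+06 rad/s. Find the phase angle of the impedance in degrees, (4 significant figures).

X_L = ωL = 75.40 Ω
X_C = 1/(ωC) = 19.82 Ω
Branch 1 (R+jX_L): Z₁ = 61.00 + j75.40 Ω, |Z₁| = 96.99 Ω
Branch 2 (−jX_C): Z₂ = −j19.82 Ω
Parallel: Z = Z₁Z₂/(Z₁+Z₂), |Z| = 23.29 Ω, ∠Z = -81.31°

-81.31°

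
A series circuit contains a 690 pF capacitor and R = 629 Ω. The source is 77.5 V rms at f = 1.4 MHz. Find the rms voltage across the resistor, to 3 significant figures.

75.0 V

ω = 2πf = 8.796e+06 rad/s
X_C = 1/(ωC) = 165 Ω
Z = 629 − j165 Ω
|Z| = √(629² + 165²) = 650 Ω
I = V/|Z| = 119 mA
V_R = I·|Z_R| = 0.119 × 629 = 75.0 V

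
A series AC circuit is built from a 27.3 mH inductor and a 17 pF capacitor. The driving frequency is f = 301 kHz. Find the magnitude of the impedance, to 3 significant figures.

ω = 2πf = 1.891e+06 rad/s
X_L = ωL = 51600 Ω
X_C = 1/(ωC) = 31100 Ω
Net reactance X = X_L − X_C = 20500 Ω
Z = j20500 Ω
|Z| = √(0² + 20500²) = 20500 Ω

20500 Ω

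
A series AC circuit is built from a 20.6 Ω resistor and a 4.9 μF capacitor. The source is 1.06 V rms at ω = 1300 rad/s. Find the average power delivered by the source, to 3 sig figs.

X_C = 1/(ωC) = 157 Ω
Z = 20.6 − j157 Ω
|Z| = √(20.6² + 157²) = 158 Ω
∠Z = arctan(-157/20.6) = -82.5°
I = V/|Z| = 6.69 mA
P = VI cos φ = 1.06 × 0.00669 × cos(-82.5°) = 923 μW

923 μW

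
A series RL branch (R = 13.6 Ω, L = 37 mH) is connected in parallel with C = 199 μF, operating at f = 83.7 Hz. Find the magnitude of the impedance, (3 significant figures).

13.5 Ω

ω = 2πf = 525.9 rad/s
X_L = ωL = 19.5 Ω
X_C = 1/(ωC) = 9.56 Ω
Branch 1 (R+jX_L): Z₁ = 13.6 + j19.5 Ω, |Z₁| = 23.7 Ω
Branch 2 (−jX_C): Z₂ = −j9.56 Ω
Parallel: Z = Z₁Z₂/(Z₁+Z₂), |Z| = 13.5 Ω, ∠Z = -71.0°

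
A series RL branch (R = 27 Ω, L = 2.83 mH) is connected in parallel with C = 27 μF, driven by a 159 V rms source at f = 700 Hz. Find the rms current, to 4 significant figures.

17.34 A

ω = 2πf = 4398 rad/s
X_L = ωL = 12.45 Ω
X_C = 1/(ωC) = 8.421 Ω
Branch 1 (R+jX_L): Z₁ = 27.00 + j12.45 Ω, |Z₁| = 29.73 Ω
Branch 2 (−jX_C): Z₂ = −j8.421 Ω
Parallel: Z = Z₁Z₂/(Z₁+Z₂), |Z| = 9.171 Ω, ∠Z = -73.73°
I = V/|Z| = 159/9.171 = 17.34 A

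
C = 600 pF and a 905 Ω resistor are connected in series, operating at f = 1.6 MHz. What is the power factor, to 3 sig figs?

0.984

ω = 2πf = 1.005e+07 rad/s
X_C = 1/(ωC) = 166 Ω
Z = 905 − j166 Ω
|Z| = √(905² + 166²) = 920 Ω
∠Z = arctan(-166/905) = -10.4°
cos φ = cos(-10.4°) = 0.984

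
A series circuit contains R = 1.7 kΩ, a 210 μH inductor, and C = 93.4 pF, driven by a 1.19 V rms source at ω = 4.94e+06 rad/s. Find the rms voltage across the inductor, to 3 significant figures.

X_L = ωL = 1040 Ω
X_C = 1/(ωC) = 2170 Ω
Net reactance X = X_L − X_C = -1130 Ω
Z = 1700 − j1130 Ω
|Z| = √(1700² + 1130²) = 2040 Ω
I = V/|Z| = 583 μA
V_L = I·|Z_L| = 0.000583 × 1040 = 0.605 V

0.605 V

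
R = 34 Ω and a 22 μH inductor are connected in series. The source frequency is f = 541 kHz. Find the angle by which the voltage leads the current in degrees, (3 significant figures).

65.6°

ω = 2πf = 3.399e+06 rad/s
X_L = ωL = 74.8 Ω
Z = 34.0 + j74.8 Ω
|Z| = √(34.0² + 74.8²) = 82.1 Ω
∠Z = arctan(74.8/34.0) = 65.6°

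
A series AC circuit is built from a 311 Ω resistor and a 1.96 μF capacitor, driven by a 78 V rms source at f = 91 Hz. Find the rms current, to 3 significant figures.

ω = 2πf = 571.8 rad/s
X_C = 1/(ωC) = 892 Ω
Z = 311 − j892 Ω
|Z| = √(311² + 892²) = 945 Ω
I = V/|Z| = 78/945 = 82.5 mA

82.5 mA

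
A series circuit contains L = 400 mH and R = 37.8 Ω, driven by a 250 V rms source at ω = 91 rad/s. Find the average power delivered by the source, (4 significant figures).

X_L = ωL = 36.40 Ω
Z = 37.80 + j36.40 Ω
|Z| = √(37.80² + 36.40²) = 52.48 Ω
∠Z = arctan(36.40/37.80) = 43.92°
I = V/|Z| = 4.764 A
P = VI cos φ = 250 × 4.764 × cos(43.92°) = 857.9 W

857.9 W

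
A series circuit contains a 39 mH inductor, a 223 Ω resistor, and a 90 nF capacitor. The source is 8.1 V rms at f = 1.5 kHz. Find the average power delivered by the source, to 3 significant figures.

ω = 2πf = 9425 rad/s
X_L = ωL = 368 Ω
X_C = 1/(ωC) = 1180 Ω
Net reactance X = X_L − X_C = -811 Ω
Z = 223 − j811 Ω
|Z| = √(223² + 811²) = 841 Ω
∠Z = arctan(-811/223) = -74.6°
I = V/|Z| = 9.63 mA
P = VI cos φ = 8.1 × 0.00963 × cos(-74.6°) = 20.7 mW

20.7 mW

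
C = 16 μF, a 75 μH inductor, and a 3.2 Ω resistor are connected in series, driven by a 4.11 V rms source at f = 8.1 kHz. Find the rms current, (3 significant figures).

ω = 2πf = 50890 rad/s
X_L = ωL = 3.82 Ω
X_C = 1/(ωC) = 1.23 Ω
Net reactance X = X_L − X_C = 2.59 Ω
Z = 3.20 + j2.59 Ω
|Z| = √(3.20² + 2.59²) = 4.12 Ω
I = V/|Z| = 4.11/4.12 = 999 mA

999 mA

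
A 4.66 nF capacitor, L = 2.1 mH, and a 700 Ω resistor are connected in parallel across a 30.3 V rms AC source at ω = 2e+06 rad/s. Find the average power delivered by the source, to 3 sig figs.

1.31 W

X_L = ωL = 4200 Ω
X_C = 1/(ωC) = 107 Ω
Parallel: admittances add. Y = 1/R + 1/(jωL) + jωC
Y = (0.00143 + j0.00908) S
|Y| = 0.00919 S → |Z| = 1/|Y| = 109 Ω, ∠Z = −∠Y = -81.1°
I = V/|Z| = 279 mA
P = VI cos φ = 30.3 × 0.279 × cos(-81.1°) = 1.31 W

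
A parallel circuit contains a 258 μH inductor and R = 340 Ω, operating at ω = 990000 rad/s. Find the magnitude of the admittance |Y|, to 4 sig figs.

4.897 mS

X_L = ωL = 255.4 Ω
Parallel: admittances add. Y = 1/R + 1/(jωL)
Y = (0.002941 − j0.003915) S
|Y| = 0.004897 S → |Z| = 1/|Y| = 204.2 Ω, ∠Z = −∠Y = 53.08°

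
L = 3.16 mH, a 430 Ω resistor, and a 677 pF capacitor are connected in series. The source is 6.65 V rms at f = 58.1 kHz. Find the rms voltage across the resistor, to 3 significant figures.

ω = 2πf = 365100 rad/s
X_L = ωL = 1150 Ω
X_C = 1/(ωC) = 4050 Ω
Net reactance X = X_L − X_C = -2890 Ω
Z = 430 − j2890 Ω
|Z| = √(430² + 2890²) = 2920 Ω
I = V/|Z| = 2.27 mA
V_R = I·|Z_R| = 0.00227 × 430 = 0.978 V

0.978 V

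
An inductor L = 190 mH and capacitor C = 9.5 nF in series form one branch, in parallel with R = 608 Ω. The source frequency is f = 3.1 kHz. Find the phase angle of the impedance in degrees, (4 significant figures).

ω = 2πf = 19480 rad/s
X_L = ωL = 3701 Ω
X_C = 1/(ωC) = 5404 Ω
Branch 1: Z₁ = R = 608.0 Ω
Branch 2 (series LC): Z₂ = j(X_L − X_C) = −j1703 Ω
Parallel: Z = Z₁Z₂/(Z₁+Z₂), |Z| = 572.6 Ω, ∠Z = -19.64°

-19.64°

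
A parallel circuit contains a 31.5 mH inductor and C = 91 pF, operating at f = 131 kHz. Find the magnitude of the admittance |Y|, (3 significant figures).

36.3 μS

ω = 2πf = 823100 rad/s
X_L = ωL = 25900 Ω
X_C = 1/(ωC) = 13400 Ω
Parallel: admittances add. Y = 1/(jωL) + jωC
Y = (0 + j3.63e-05) S
|Y| = 3.63e-05 S → |Z| = 1/|Y| = 27500 Ω, ∠Z = −∠Y = -90.0°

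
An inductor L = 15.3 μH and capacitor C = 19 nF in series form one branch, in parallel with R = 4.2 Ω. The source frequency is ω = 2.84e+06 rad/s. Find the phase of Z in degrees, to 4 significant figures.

X_L = ωL = 43.45 Ω
X_C = 1/(ωC) = 18.53 Ω
Branch 1: Z₁ = R = 4.200 Ω
Branch 2 (series LC): Z₂ = j(X_L − X_C) = j24.92 Ω
Parallel: Z = Z₁Z₂/(Z₁+Z₂), |Z| = 4.142 Ω, ∠Z = 9.567°

9.567°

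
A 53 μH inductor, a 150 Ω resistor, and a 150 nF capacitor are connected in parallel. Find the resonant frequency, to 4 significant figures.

56.45 kHz

ω₀ = 1/√(LC) = 1/√(5.3e-05 × 1.5e-07) = 354700 rad/s
f₀ = ω₀/(2π) = 56.45 kHz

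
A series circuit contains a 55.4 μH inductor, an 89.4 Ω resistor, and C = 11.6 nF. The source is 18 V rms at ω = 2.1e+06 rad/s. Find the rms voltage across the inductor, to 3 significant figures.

X_L = ωL = 116 Ω
X_C = 1/(ωC) = 41.1 Ω
Net reactance X = X_L − X_C = 75.3 Ω
Z = 89.4 + j75.3 Ω
|Z| = √(89.4² + 75.3²) = 117 Ω
I = V/|Z| = 154 mA
V_L = I·|Z_L| = 0.154 × 116 = 17.9 V

17.9 V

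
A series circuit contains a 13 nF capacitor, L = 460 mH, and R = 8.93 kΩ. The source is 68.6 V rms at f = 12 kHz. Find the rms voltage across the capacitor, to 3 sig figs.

ω = 2πf = 75400 rad/s
X_L = ωL = 34700 Ω
X_C = 1/(ωC) = 1020 Ω
Net reactance X = X_L − X_C = 33700 Ω
Z = 8930 + j33700 Ω
|Z| = √(8930² + 33700²) = 34800 Ω
I = V/|Z| = 1.97 mA
V_C = I·|Z_C| = 0.00197 × 1020 = 2.01 V

2.01 V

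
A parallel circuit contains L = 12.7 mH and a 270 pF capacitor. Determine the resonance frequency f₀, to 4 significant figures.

85.95 kHz

ω₀ = 1/√(LC) = 1/√(0.0127 × 2.7e-10) = 540000 rad/s
f₀ = ω₀/(2π) = 85.95 kHz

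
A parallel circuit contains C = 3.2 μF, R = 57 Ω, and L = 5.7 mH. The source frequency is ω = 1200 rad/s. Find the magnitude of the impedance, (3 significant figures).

X_L = ωL = 6.84 Ω
X_C = 1/(ωC) = 260 Ω
Parallel: admittances add. Y = 1/R + 1/(jωL) + jωC
Y = (0.0175 − j0.142) S
|Y| = 0.143 S → |Z| = 1/|Y| = 6.97 Ω, ∠Z = −∠Y = 83.0°

6.97 Ω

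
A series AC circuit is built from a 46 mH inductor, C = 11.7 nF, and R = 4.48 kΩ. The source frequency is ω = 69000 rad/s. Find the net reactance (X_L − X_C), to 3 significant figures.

1940 Ω

X_L = ωL = 3170 Ω
X_C = 1/(ωC) = 1240 Ω
X = 3170 − 1240 = 1940 Ω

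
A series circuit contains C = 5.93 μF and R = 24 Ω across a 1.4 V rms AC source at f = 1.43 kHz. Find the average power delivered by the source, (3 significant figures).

50.7 mW

ω = 2πf = 8985 rad/s
X_C = 1/(ωC) = 18.8 Ω
Z = 24.0 − j18.8 Ω
|Z| = √(24.0² + 18.8²) = 30.5 Ω
∠Z = arctan(-18.8/24.0) = -38.0°
I = V/|Z| = 46.0 mA
P = VI cos φ = 1.4 × 0.0460 × cos(-38.0°) = 50.7 mW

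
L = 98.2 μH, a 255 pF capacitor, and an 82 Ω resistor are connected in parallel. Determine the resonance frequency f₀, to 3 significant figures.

ω₀ = 1/√(LC) = 1/√(9.82e-05 × 2.55e-10) = 6.319e+06 rad/s
f₀ = ω₀/(2π) = 1.01 MHz

1.01 MHz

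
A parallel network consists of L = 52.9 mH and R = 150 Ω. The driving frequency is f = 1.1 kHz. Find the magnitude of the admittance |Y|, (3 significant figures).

7.21 mS

ω = 2πf = 6912 rad/s
X_L = ωL = 366 Ω
Parallel: admittances add. Y = 1/R + 1/(jωL)
Y = (0.00667 − j0.00274) S
|Y| = 0.00721 S → |Z| = 1/|Y| = 139 Ω, ∠Z = −∠Y = 22.3°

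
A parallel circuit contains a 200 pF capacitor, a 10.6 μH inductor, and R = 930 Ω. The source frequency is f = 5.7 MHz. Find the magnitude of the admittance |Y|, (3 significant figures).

ω = 2πf = 3.581e+07 rad/s
X_L = ωL = 380 Ω
X_C = 1/(ωC) = 140 Ω
Parallel: admittances add. Y = 1/R + 1/(jωL) + jωC
Y = (0.00108 + j0.00453) S
|Y| = 0.00465 S → |Z| = 1/|Y| = 215 Ω, ∠Z = −∠Y = -76.6°

4.65 mS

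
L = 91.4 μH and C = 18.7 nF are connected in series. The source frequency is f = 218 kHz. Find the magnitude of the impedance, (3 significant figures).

ω = 2πf = 1.37e+06 rad/s
X_L = ωL = 125 Ω
X_C = 1/(ωC) = 39.0 Ω
Net reactance X = X_L − X_C = 86.2 Ω
Z = j86.2 Ω
|Z| = √(0² + 86.2²) = 86.2 Ω

86.2 Ω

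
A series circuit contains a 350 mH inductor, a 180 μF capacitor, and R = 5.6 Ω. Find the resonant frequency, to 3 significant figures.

ω₀ = 1/√(LC) = 1/√(0.35 × 0.00018) = 126.0 rad/s
f₀ = ω₀/(2π) = 20.1 Hz

20.1 Hz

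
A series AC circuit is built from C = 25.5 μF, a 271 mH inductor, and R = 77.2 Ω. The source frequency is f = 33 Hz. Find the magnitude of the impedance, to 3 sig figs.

154 Ω

ω = 2πf = 207.3 rad/s
X_L = ωL = 56.2 Ω
X_C = 1/(ωC) = 189 Ω
Net reactance X = X_L − X_C = -133 Ω
Z = 77.2 − j133 Ω
|Z| = √(77.2² + 133²) = 154 Ω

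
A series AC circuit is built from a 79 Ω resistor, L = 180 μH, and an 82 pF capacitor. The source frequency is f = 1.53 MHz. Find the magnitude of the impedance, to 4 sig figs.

ω = 2πf = 9.613e+06 rad/s
X_L = ωL = 1730 Ω
X_C = 1/(ωC) = 1269 Ω
Net reactance X = X_L − X_C = 461.8 Ω
Z = 79.00 + j461.8 Ω
|Z| = √(79.00² + 461.8²) = 468.5 Ω

468.5 Ω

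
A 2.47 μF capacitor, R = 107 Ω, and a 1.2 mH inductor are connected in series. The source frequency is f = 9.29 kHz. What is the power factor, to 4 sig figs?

ω = 2πf = 58370 rad/s
X_L = ωL = 70.04 Ω
X_C = 1/(ωC) = 6.936 Ω
Net reactance X = X_L − X_C = 63.11 Ω
Z = 107.0 + j63.11 Ω
|Z| = √(107.0² + 63.11²) = 124.2 Ω
∠Z = arctan(63.11/107.0) = 30.53°
cos φ = cos(30.53°) = 0.8613

0.8613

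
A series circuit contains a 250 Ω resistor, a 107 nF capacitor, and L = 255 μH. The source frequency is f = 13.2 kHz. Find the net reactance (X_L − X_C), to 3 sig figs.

ω = 2πf = 82940 rad/s
X_L = ωL = 21.1 Ω
X_C = 1/(ωC) = 113 Ω
X = 21.1 − 113 = -91.5 Ω

-91.5 Ω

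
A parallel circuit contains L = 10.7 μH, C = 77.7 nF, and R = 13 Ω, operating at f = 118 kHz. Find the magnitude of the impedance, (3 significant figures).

9.71 Ω

ω = 2πf = 741400 rad/s
X_L = ωL = 7.93 Ω
X_C = 1/(ωC) = 17.4 Ω
Parallel: admittances add. Y = 1/R + 1/(jωL) + jωC
Y = (0.0769 − j0.0684) S
|Y| = 0.103 S → |Z| = 1/|Y| = 9.71 Ω, ∠Z = −∠Y = 41.7°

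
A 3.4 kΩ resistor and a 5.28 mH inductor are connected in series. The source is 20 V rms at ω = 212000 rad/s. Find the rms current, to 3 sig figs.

5.59 mA

X_L = ωL = 1120 Ω
Z = 3400 + j1120 Ω
|Z| = √(3400² + 1120²) = 3580 Ω
I = V/|Z| = 20/3580 = 5.59 mA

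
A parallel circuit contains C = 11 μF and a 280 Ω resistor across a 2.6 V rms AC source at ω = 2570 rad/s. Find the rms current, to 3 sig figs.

74.1 mA

X_C = 1/(ωC) = 35.4 Ω
Parallel: admittances add. Y = 1/R + jωC
Y = (0.00357 + j0.0283) S
|Y| = 0.0285 S → |Z| = 1/|Y| = 35.1 Ω, ∠Z = −∠Y = -82.8°
I = V/|Z| = 2.6/35.1 = 74.1 mA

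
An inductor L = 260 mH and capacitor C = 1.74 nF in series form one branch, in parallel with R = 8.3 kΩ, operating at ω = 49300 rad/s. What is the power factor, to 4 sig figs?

X_L = ωL = 12820 Ω
X_C = 1/(ωC) = 11660 Ω
Branch 1: Z₁ = R = 8300 Ω
Branch 2 (series LC): Z₂ = j(X_L − X_C) = j1161 Ω
Parallel: Z = Z₁Z₂/(Z₁+Z₂), |Z| = 1149 Ω, ∠Z = 82.04°
cos φ = cos(82.04°) = 0.1385

0.1385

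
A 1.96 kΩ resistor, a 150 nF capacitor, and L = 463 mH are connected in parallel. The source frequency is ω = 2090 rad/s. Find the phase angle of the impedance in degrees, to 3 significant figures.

54.7°

X_L = ωL = 968 Ω
X_C = 1/(ωC) = 3190 Ω
Parallel: admittances add. Y = 1/R + 1/(jωL) + jωC
Y = (0.000510 − j0.000720) S
|Y| = 0.000882 S → |Z| = 1/|Y| = 1130 Ω, ∠Z = −∠Y = 54.7°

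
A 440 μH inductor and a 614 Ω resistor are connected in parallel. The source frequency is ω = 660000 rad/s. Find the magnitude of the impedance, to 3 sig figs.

X_L = ωL = 290 Ω
Parallel: admittances add. Y = 1/R + 1/(jωL)
Y = (0.00163 − j0.00344) S
|Y| = 0.00381 S → |Z| = 1/|Y| = 263 Ω, ∠Z = −∠Y = 64.7°

263 Ω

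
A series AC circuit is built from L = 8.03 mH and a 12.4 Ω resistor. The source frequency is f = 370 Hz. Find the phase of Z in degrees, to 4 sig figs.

ω = 2πf = 2325 rad/s
X_L = ωL = 18.67 Ω
Z = 12.40 + j18.67 Ω
|Z| = √(12.40² + 18.67²) = 22.41 Ω
∠Z = arctan(18.67/12.40) = 56.41°

56.41°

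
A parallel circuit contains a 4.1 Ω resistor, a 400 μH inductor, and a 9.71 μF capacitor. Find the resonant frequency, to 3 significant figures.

ω₀ = 1/√(LC) = 1/√(0.0004 × 9.71e-06) = 16050 rad/s
f₀ = ω₀/(2π) = 2.55 kHz

2.55 kHz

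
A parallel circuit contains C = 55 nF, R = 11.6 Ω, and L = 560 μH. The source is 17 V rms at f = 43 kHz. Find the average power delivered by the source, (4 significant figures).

ω = 2πf = 270200 rad/s
X_L = ωL = 151.3 Ω
X_C = 1/(ωC) = 67.30 Ω
Parallel: admittances add. Y = 1/R + 1/(jωL) + jωC
Y = (0.08621 + j0.008250) S
|Y| = 0.08660 S → |Z| = 1/|Y| = 11.55 Ω, ∠Z = −∠Y = -5.467°
I = V/|Z| = 1.472 A
P = VI cos φ = 17 × 1.472 × cos(-5.467°) = 24.91 W

24.91 W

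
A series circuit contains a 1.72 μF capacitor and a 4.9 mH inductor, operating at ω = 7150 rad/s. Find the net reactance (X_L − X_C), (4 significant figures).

X_L = ωL = 35.03 Ω
X_C = 1/(ωC) = 81.31 Ω
X = 35.03 − 81.31 = -46.28 Ω

-46.28 Ω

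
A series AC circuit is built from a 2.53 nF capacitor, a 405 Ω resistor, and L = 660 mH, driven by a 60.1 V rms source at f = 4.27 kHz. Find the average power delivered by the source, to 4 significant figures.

162.3 mW

ω = 2πf = 26830 rad/s
X_L = ωL = 17710 Ω
X_C = 1/(ωC) = 14730 Ω
Net reactance X = X_L − X_C = 2975 Ω
Z = 405.0 + j2975 Ω
|Z| = √(405.0² + 2975²) = 3002 Ω
∠Z = arctan(2975/405.0) = 82.25°
I = V/|Z| = 20.02 mA
P = VI cos φ = 60.1 × 0.02002 × cos(82.25°) = 162.3 mW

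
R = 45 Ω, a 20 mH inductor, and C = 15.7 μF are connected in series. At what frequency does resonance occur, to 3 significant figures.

ω₀ = 1/√(LC) = 1/√(0.02 × 1.57e-05) = 1785 rad/s
f₀ = ω₀/(2π) = 284 Hz

284 Hz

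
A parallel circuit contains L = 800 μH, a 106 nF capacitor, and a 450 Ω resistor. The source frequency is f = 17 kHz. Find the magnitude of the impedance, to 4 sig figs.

ω = 2πf = 106800 rad/s
X_L = ωL = 85.45 Ω
X_C = 1/(ωC) = 88.32 Ω
Parallel: admittances add. Y = 1/R + 1/(jωL) + jωC
Y = (0.002222 − j0.0003803) S
|Y| = 0.002255 S → |Z| = 1/|Y| = 443.6 Ω, ∠Z = −∠Y = 9.710°

443.6 Ω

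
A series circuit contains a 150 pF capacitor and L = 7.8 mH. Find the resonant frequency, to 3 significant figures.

147 kHz

ω₀ = 1/√(LC) = 1/√(0.0078 × 1.5e-10) = 924500 rad/s
f₀ = ω₀/(2π) = 147 kHz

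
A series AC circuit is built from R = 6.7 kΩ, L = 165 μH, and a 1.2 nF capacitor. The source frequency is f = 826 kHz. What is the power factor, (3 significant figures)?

ω = 2πf = 5.19e+06 rad/s
X_L = ωL = 856 Ω
X_C = 1/(ωC) = 161 Ω
Net reactance X = X_L − X_C = 696 Ω
Z = 6700 + j696 Ω
|Z| = √(6700² + 696²) = 6740 Ω
∠Z = arctan(696/6700) = 5.93°
cos φ = cos(5.93°) = 0.995

0.995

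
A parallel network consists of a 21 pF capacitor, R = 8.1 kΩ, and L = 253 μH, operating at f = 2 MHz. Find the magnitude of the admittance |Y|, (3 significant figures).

133 μS

ω = 2πf = 1.257e+07 rad/s
X_L = ωL = 3180 Ω
X_C = 1/(ωC) = 3790 Ω
Parallel: admittances add. Y = 1/R + 1/(jωL) + jωC
Y = (0.000123 − j5.06e-05) S
|Y| = 0.000133 S → |Z| = 1/|Y| = 7490 Ω, ∠Z = −∠Y = 22.3°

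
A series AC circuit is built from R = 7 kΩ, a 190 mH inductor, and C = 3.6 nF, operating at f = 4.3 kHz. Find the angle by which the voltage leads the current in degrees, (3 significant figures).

-36.3°

ω = 2πf = 27020 rad/s
X_L = ωL = 5130 Ω
X_C = 1/(ωC) = 10300 Ω
Net reactance X = X_L − X_C = -5150 Ω
Z = 7000 − j5150 Ω
|Z| = √(7000² + 5150²) = 8690 Ω
∠Z = arctan(-5150/7000) = -36.3°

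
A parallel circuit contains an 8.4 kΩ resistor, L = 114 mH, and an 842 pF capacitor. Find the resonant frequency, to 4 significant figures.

ω₀ = 1/√(LC) = 1/√(0.114 × 8.42e-10) = 102100 rad/s
f₀ = ω₀/(2π) = 16.24 kHz

16.24 kHz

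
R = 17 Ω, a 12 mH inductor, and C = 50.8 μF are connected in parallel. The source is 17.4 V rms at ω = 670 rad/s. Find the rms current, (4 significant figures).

X_L = ωL = 8.040 Ω
X_C = 1/(ωC) = 29.38 Ω
Parallel: admittances add. Y = 1/R + 1/(jωL) + jωC
Y = (0.05882 − j0.09034) S
|Y| = 0.1078 S → |Z| = 1/|Y| = 9.276 Ω, ∠Z = −∠Y = 56.93°
I = V/|Z| = 17.4/9.276 = 1.876 A

1.876 A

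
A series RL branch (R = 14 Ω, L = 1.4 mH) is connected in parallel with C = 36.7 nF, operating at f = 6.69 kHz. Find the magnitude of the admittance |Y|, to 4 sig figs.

ω = 2πf = 42030 rad/s
X_L = ωL = 58.85 Ω
X_C = 1/(ωC) = 648.2 Ω
Branch 1 (R+jX_L): Z₁ = 14.00 + j58.85 Ω, |Z₁| = 60.49 Ω
Branch 2 (−jX_C): Z₂ = −j648.2 Ω
Parallel: Z = Z₁Z₂/(Z₁+Z₂), |Z| = 66.51 Ω, ∠Z = 75.26°
|Y| = 1/|Z| = 15.03 mS

15.03 mS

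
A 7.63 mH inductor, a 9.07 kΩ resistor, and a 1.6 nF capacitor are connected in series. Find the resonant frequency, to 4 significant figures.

45.55 kHz

ω₀ = 1/√(LC) = 1/√(0.00763 × 1.6e-09) = 286200 rad/s
f₀ = ω₀/(2π) = 45.55 kHz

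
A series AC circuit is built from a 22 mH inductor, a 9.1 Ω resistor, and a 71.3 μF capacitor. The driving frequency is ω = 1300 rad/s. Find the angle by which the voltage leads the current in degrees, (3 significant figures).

62.9°

X_L = ωL = 28.6 Ω
X_C = 1/(ωC) = 10.8 Ω
Net reactance X = X_L − X_C = 17.8 Ω
Z = 9.10 + j17.8 Ω
|Z| = √(9.10² + 17.8²) = 20.0 Ω
∠Z = arctan(17.8/9.10) = 62.9°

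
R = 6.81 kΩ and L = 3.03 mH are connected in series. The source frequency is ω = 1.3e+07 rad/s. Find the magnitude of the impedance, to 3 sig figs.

40000 Ω

X_L = ωL = 39400 Ω
Z = 6810 + j39400 Ω
|Z| = √(6810² + 39400²) = 40000 Ω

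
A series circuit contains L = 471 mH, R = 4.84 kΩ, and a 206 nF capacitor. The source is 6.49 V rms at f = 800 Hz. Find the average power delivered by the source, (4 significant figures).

ω = 2πf = 5027 rad/s
X_L = ωL = 2368 Ω
X_C = 1/(ωC) = 965.7 Ω
Net reactance X = X_L − X_C = 1402 Ω
Z = 4840 + j1402 Ω
|Z| = √(4840² + 1402²) = 5039 Ω
∠Z = arctan(1402/4840) = 16.15°
I = V/|Z| = 1.288 mA
P = VI cos φ = 6.49 × 0.001288 × cos(16.15°) = 8.029 mW

8.029 mW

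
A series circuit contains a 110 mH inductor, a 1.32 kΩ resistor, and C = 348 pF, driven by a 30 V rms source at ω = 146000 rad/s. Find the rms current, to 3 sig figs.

X_L = ωL = 16100 Ω
X_C = 1/(ωC) = 19700 Ω
Net reactance X = X_L − X_C = -3620 Ω
Z = 1320 − j3620 Ω
|Z| = √(1320² + 3620²) = 3850 Ω
I = V/|Z| = 30/3850 = 7.78 mA

7.78 mA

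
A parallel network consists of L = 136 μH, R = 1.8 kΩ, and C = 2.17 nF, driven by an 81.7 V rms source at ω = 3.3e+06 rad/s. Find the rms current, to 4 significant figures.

405.6 mA

X_L = ωL = 448.8 Ω
X_C = 1/(ωC) = 139.6 Ω
Parallel: admittances add. Y = 1/R + 1/(jωL) + jωC
Y = (0.0005556 + j0.004933) S
|Y| = 0.004964 S → |Z| = 1/|Y| = 201.4 Ω, ∠Z = −∠Y = -83.57°
I = V/|Z| = 81.7/201.4 = 405.6 mA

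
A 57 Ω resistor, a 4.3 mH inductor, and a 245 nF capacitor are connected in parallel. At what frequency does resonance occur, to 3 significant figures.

4.90 kHz

ω₀ = 1/√(LC) = 1/√(0.0043 × 2.45e-07) = 30810 rad/s
f₀ = ω₀/(2π) = 4.90 kHz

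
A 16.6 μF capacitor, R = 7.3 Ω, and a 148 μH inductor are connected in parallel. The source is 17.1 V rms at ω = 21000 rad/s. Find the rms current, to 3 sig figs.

X_L = ωL = 3.11 Ω
X_C = 1/(ωC) = 2.87 Ω
Parallel: admittances add. Y = 1/R + 1/(jωL) + jωC
Y = (0.137 + j0.0268) S
|Y| = 0.140 S → |Z| = 1/|Y| = 7.16 Ω, ∠Z = −∠Y = -11.1°
I = V/|Z| = 17.1/7.16 = 2.39 A

2.39 A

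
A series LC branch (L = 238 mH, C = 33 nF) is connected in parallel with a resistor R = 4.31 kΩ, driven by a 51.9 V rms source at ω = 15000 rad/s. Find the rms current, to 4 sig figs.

35.59 mA

X_L = ωL = 3570 Ω
X_C = 1/(ωC) = 2020 Ω
Branch 1: Z₁ = R = 4310 Ω
Branch 2 (series LC): Z₂ = j(X_L − X_C) = j1550 Ω
Parallel: Z = Z₁Z₂/(Z₁+Z₂), |Z| = 1458 Ω, ∠Z = 70.22°
I = V/|Z| = 51.9/1458 = 35.59 mA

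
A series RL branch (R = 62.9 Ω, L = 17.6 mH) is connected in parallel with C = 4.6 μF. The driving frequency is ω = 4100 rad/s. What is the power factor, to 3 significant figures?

0.530

X_L = ωL = 72.2 Ω
X_C = 1/(ωC) = 53.0 Ω
Branch 1 (R+jX_L): Z₁ = 62.9 + j72.2 Ω, |Z₁| = 95.7 Ω
Branch 2 (−jX_C): Z₂ = −j53.0 Ω
Parallel: Z = Z₁Z₂/(Z₁+Z₂), |Z| = 77.2 Ω, ∠Z = -58.0°
cos φ = cos(-58.0°) = 0.530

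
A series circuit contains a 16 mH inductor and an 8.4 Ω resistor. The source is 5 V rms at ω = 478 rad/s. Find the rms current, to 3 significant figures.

440 mA

X_L = ωL = 7.65 Ω
Z = 8.40 + j7.65 Ω
|Z| = √(8.40² + 7.65²) = 11.4 Ω
I = V/|Z| = 5/11.4 = 440 mA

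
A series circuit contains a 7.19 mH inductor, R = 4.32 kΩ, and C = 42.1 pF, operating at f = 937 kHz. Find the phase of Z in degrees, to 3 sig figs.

83.6°

ω = 2πf = 5.887e+06 rad/s
X_L = ωL = 42300 Ω
X_C = 1/(ωC) = 4030 Ω
Net reactance X = X_L − X_C = 38300 Ω
Z = 4320 + j38300 Ω
|Z| = √(4320² + 38300²) = 38500 Ω
∠Z = arctan(38300/4320) = 83.6°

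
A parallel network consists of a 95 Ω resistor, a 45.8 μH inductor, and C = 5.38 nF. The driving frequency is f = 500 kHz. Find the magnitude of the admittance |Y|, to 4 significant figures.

14.49 mS

ω = 2πf = 3.142e+06 rad/s
X_L = ωL = 143.9 Ω
X_C = 1/(ωC) = 59.17 Ω
Parallel: admittances add. Y = 1/R + 1/(jωL) + jωC
Y = (0.01053 + j0.009952) S
|Y| = 0.01449 S → |Z| = 1/|Y| = 69.03 Ω, ∠Z = −∠Y = -43.39°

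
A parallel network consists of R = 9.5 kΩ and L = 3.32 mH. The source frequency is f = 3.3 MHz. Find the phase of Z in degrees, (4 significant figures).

7.857°

ω = 2πf = 2.073e+07 rad/s
X_L = ωL = 68840 Ω
Parallel: admittances add. Y = 1/R + 1/(jωL)
Y = (0.0001053 − j1.453e-05) S
|Y| = 0.0001063 S → |Z| = 1/|Y| = 9411 Ω, ∠Z = −∠Y = 7.857°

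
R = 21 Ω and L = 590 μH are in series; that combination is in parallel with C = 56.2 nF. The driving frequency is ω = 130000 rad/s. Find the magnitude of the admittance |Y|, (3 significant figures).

5.86 mS

X_L = ωL = 76.7 Ω
X_C = 1/(ωC) = 137 Ω
Branch 1 (R+jX_L): Z₁ = 21.0 + j76.7 Ω, |Z₁| = 79.5 Ω
Branch 2 (−jX_C): Z₂ = −j137 Ω
Parallel: Z = Z₁Z₂/(Z₁+Z₂), |Z| = 171 Ω, ∠Z = 55.4°
|Y| = 1/|Z| = 5.86 mS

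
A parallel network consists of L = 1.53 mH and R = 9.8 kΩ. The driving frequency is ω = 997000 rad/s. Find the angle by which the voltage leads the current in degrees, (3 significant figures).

X_L = ωL = 1530 Ω
Parallel: admittances add. Y = 1/R + 1/(jωL)
Y = (0.000102 − j0.000656) S
|Y| = 0.000663 S → |Z| = 1/|Y| = 1510 Ω, ∠Z = −∠Y = 81.2°

81.2°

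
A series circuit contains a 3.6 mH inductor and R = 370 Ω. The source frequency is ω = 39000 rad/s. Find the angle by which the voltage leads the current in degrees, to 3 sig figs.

X_L = ωL = 140 Ω
Z = 370 + j140 Ω
|Z| = √(370² + 140²) = 396 Ω
∠Z = arctan(140/370) = 20.8°

20.8°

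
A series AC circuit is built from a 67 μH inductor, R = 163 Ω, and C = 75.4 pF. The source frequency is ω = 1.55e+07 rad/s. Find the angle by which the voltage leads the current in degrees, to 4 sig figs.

48.28°

X_L = ωL = 1038 Ω
X_C = 1/(ωC) = 855.7 Ω
Net reactance X = X_L − X_C = 182.8 Ω
Z = 163.0 + j182.8 Ω
|Z| = √(163.0² + 182.8²) = 245.0 Ω
∠Z = arctan(182.8/163.0) = 48.28°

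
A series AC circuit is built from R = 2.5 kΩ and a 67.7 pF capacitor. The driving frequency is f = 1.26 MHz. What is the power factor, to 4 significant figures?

ω = 2πf = 7.917e+06 rad/s
X_C = 1/(ωC) = 1866 Ω
Z = 2500 − j1866 Ω
|Z| = √(2500² + 1866²) = 3119 Ω
∠Z = arctan(-1866/2500) = -36.73°
cos φ = cos(-36.73°) = 0.8014

0.8014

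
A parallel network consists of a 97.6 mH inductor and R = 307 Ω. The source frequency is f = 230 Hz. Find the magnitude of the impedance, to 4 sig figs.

128.2 Ω

ω = 2πf = 1445 rad/s
X_L = ωL = 141.0 Ω
Parallel: admittances add. Y = 1/R + 1/(jωL)
Y = (0.003257 − j0.007090) S
|Y| = 0.007802 S → |Z| = 1/|Y| = 128.2 Ω, ∠Z = −∠Y = 65.32°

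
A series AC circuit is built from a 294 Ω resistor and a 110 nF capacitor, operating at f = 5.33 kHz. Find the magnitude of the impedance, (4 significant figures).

400.2 Ω

ω = 2πf = 33490 rad/s
X_C = 1/(ωC) = 271.5 Ω
Z = 294.0 − j271.5 Ω
|Z| = √(294.0² + 271.5²) = 400.2 Ω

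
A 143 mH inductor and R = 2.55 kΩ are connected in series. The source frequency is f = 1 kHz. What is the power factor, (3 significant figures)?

0.943

ω = 2πf = 6283 rad/s
X_L = ωL = 898 Ω
Z = 2550 + j898 Ω
|Z| = √(2550² + 898²) = 2700 Ω
∠Z = arctan(898/2550) = 19.4°
cos φ = cos(19.4°) = 0.943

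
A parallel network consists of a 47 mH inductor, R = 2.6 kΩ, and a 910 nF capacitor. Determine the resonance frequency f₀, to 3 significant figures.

770 Hz

ω₀ = 1/√(LC) = 1/√(0.047 × 9.1e-07) = 4835 rad/s
f₀ = ω₀/(2π) = 770 Hz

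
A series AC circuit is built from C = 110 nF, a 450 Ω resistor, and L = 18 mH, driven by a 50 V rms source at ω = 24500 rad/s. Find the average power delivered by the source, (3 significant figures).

5.42 W

X_L = ωL = 441 Ω
X_C = 1/(ωC) = 371 Ω
Net reactance X = X_L − X_C = 69.9 Ω
Z = 450 + j69.9 Ω
|Z| = √(450² + 69.9²) = 455 Ω
∠Z = arctan(69.9/450) = 8.83°
I = V/|Z| = 110 mA
P = VI cos φ = 50 × 0.110 × cos(8.83°) = 5.42 W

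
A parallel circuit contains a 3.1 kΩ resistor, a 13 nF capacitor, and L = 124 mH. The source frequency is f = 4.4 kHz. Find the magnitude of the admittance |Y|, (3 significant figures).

330 μS

ω = 2πf = 27650 rad/s
X_L = ωL = 3430 Ω
X_C = 1/(ωC) = 2780 Ω
Parallel: admittances add. Y = 1/R + 1/(jωL) + jωC
Y = (0.000323 + j6.77e-05) S
|Y| = 0.000330 S → |Z| = 1/|Y| = 3030 Ω, ∠Z = −∠Y = -11.9°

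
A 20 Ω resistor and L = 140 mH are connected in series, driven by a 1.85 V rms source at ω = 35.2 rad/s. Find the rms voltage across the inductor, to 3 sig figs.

X_L = ωL = 4.93 Ω
Z = 20.0 + j4.93 Ω
|Z| = √(20.0² + 4.93²) = 20.6 Ω
I = V/|Z| = 89.8 mA
V_L = I·|Z_L| = 0.0898 × 4.93 = 0.443 V

0.443 V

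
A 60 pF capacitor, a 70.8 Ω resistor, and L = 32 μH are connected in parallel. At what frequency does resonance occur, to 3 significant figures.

3.63 MHz

ω₀ = 1/√(LC) = 1/√(3.2e-05 × 6e-11) = 2.282e+07 rad/s
f₀ = ω₀/(2π) = 3.63 MHz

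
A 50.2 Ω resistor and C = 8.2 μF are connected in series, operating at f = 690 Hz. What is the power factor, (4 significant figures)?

0.8724

ω = 2πf = 4335 rad/s
X_C = 1/(ωC) = 28.13 Ω
Z = 50.20 − j28.13 Ω
|Z| = √(50.20² + 28.13²) = 57.54 Ω
∠Z = arctan(-28.13/50.20) = -29.26°
cos φ = cos(-29.26°) = 0.8724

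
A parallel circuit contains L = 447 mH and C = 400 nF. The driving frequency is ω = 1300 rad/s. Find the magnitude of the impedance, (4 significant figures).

X_L = ωL = 581.1 Ω
X_C = 1/(ωC) = 1923 Ω
Parallel: admittances add. Y = 1/(jωL) + jωC
Y = (0 − j0.001201) S
|Y| = 0.001201 S → |Z| = 1/|Y| = 832.7 Ω, ∠Z = −∠Y = 90.00°

832.7 Ω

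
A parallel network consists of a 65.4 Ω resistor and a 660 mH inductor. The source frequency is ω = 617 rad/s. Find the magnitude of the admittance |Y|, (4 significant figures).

15.49 mS

X_L = ωL = 407.2 Ω
Parallel: admittances add. Y = 1/R + 1/(jωL)
Y = (0.01529 − j0.002456) S
|Y| = 0.01549 S → |Z| = 1/|Y| = 64.57 Ω, ∠Z = −∠Y = 9.124°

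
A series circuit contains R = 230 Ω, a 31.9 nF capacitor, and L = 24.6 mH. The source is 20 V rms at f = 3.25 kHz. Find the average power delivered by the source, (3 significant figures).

ω = 2πf = 20420 rad/s
X_L = ωL = 502 Ω
X_C = 1/(ωC) = 1540 Ω
Net reactance X = X_L − X_C = -1030 Ω
Z = 230 − j1030 Ω
|Z| = √(230² + 1030²) = 1060 Ω
∠Z = arctan(-1030/230) = -77.4°
I = V/|Z| = 18.9 mA
P = VI cos φ = 20 × 0.0189 × cos(-77.4°) = 82.2 mW

82.2 mW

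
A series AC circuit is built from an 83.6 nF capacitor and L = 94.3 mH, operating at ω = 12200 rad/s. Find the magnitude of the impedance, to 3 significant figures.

170 Ω

X_L = ωL = 1150 Ω
X_C = 1/(ωC) = 980 Ω
Net reactance X = X_L − X_C = 170 Ω
Z = j170 Ω
|Z| = √(0² + 170²) = 170 Ω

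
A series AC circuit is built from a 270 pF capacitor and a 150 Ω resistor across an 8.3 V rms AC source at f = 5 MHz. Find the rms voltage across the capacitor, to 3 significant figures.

ω = 2πf = 3.142e+07 rad/s
X_C = 1/(ωC) = 118 Ω
Z = 150 − j118 Ω
|Z| = √(150² + 118²) = 191 Ω
I = V/|Z| = 43.5 mA
V_C = I·|Z_C| = 0.0435 × 118 = 5.13 V

5.13 V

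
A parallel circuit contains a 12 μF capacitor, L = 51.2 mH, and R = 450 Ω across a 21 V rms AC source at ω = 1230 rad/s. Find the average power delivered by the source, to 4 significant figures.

X_L = ωL = 62.98 Ω
X_C = 1/(ωC) = 67.75 Ω
Parallel: admittances add. Y = 1/R + 1/(jωL) + jωC
Y = (0.002222 − j0.001119) S
|Y| = 0.002488 S → |Z| = 1/|Y| = 401.9 Ω, ∠Z = −∠Y = 26.73°
I = V/|Z| = 52.25 mA
P = VI cos φ = 21 × 0.05225 × cos(26.73°) = 980.0 mW

980.0 mW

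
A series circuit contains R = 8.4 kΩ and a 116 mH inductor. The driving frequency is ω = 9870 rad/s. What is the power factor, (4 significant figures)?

0.9908

X_L = ωL = 1145 Ω
Z = 8400 + j1145 Ω
|Z| = √(8400² + 1145²) = 8478 Ω
∠Z = arctan(1145/8400) = 7.762°
cos φ = cos(7.762°) = 0.9908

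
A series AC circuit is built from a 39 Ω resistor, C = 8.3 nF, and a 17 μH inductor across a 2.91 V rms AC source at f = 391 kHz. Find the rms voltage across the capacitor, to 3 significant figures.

ω = 2πf = 2.457e+06 rad/s
X_L = ωL = 41.8 Ω
X_C = 1/(ωC) = 49.0 Ω
Net reactance X = X_L − X_C = -7.28 Ω
Z = 39.0 − j7.28 Ω
|Z| = √(39.0² + 7.28²) = 39.7 Ω
I = V/|Z| = 73.3 mA
V_C = I·|Z_C| = 0.0733 × 49.0 = 3.60 V

3.60 V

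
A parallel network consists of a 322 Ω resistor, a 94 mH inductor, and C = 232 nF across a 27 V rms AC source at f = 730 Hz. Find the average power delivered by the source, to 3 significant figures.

ω = 2πf = 4587 rad/s
X_L = ωL = 431 Ω
X_C = 1/(ωC) = 940 Ω
Parallel: admittances add. Y = 1/R + 1/(jωL) + jωC
Y = (0.00311 − j0.00126) S
|Y| = 0.00335 S → |Z| = 1/|Y| = 299 Ω, ∠Z = −∠Y = 22.0°
I = V/|Z| = 90.4 mA
P = VI cos φ = 27 × 0.0904 × cos(22.0°) = 2.26 W

2.26 W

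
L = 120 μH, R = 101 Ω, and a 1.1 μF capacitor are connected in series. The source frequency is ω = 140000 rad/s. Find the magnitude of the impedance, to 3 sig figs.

102 Ω

X_L = ωL = 16.8 Ω
X_C = 1/(ωC) = 6.49 Ω
Net reactance X = X_L − X_C = 10.3 Ω
Z = 101 + j10.3 Ω
|Z| = √(101² + 10.3²) = 102 Ω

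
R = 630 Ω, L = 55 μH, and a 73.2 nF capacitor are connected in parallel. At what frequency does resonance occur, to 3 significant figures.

79.3 kHz

ω₀ = 1/√(LC) = 1/√(5.5e-05 × 7.32e-08) = 498400 rad/s
f₀ = ω₀/(2π) = 79.3 kHz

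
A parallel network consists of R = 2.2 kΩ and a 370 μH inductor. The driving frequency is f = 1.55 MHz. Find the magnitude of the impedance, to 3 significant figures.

1880 Ω

ω = 2πf = 9.739e+06 rad/s
X_L = ωL = 3600 Ω
Parallel: admittances add. Y = 1/R + 1/(jωL)
Y = (0.000455 − j0.000278) S
|Y| = 0.000533 S → |Z| = 1/|Y| = 1880 Ω, ∠Z = −∠Y = 31.4°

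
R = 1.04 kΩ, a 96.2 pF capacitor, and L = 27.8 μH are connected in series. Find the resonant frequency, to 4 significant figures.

ω₀ = 1/√(LC) = 1/√(2.78e-05 × 9.62e-11) = 1.934e+07 rad/s
f₀ = ω₀/(2π) = 3.078 MHz

3.078 MHz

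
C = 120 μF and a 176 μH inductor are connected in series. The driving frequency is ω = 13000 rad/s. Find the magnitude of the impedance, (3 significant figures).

1.65 Ω

X_L = ωL = 2.29 Ω
X_C = 1/(ωC) = 0.641 Ω
Net reactance X = X_L − X_C = 1.65 Ω
Z = j1.65 Ω
|Z| = √(0² + 1.65²) = 1.65 Ω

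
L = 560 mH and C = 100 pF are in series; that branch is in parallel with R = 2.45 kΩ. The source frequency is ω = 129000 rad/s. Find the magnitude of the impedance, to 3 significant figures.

2220 Ω

X_L = ωL = 72200 Ω
X_C = 1/(ωC) = 77500 Ω
Branch 1: Z₁ = R = 2450 Ω
Branch 2 (series LC): Z₂ = j(X_L − X_C) = −j5280 Ω
Parallel: Z = Z₁Z₂/(Z₁+Z₂), |Z| = 2220 Ω, ∠Z = -24.9°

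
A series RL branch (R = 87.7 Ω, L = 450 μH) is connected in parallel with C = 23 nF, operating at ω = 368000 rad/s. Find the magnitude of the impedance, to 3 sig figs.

X_L = ωL = 166 Ω
X_C = 1/(ωC) = 118 Ω
Branch 1 (R+jX_L): Z₁ = 87.7 + j166 Ω, |Z₁| = 187 Ω
Branch 2 (−jX_C): Z₂ = −j118 Ω
Parallel: Z = Z₁Z₂/(Z₁+Z₂), |Z| = 222 Ω, ∠Z = -56.3°

222 Ω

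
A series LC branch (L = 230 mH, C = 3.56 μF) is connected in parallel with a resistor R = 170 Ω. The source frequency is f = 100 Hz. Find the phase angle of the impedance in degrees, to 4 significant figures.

-29.33°

ω = 2πf = 628.3 rad/s
X_L = ωL = 144.5 Ω
X_C = 1/(ωC) = 447.1 Ω
Branch 1: Z₁ = R = 170.0 Ω
Branch 2 (series LC): Z₂ = j(X_L − X_C) = −j302.6 Ω
Parallel: Z = Z₁Z₂/(Z₁+Z₂), |Z| = 148.2 Ω, ∠Z = -29.33°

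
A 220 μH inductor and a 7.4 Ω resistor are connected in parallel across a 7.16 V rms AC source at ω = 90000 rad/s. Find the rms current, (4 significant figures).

1.033 A

X_L = ωL = 19.80 Ω
Parallel: admittances add. Y = 1/R + 1/(jωL)
Y = (0.1351 − j0.05051) S
|Y| = 0.1443 S → |Z| = 1/|Y| = 6.932 Ω, ∠Z = −∠Y = 20.49°
I = V/|Z| = 7.16/6.932 = 1.033 A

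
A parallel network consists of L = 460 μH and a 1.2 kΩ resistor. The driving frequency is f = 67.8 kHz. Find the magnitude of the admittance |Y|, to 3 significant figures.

ω = 2πf = 426000 rad/s
X_L = ωL = 196 Ω
Parallel: admittances add. Y = 1/R + 1/(jωL)
Y = (0.000833 − j0.00510) S
|Y| = 0.00517 S → |Z| = 1/|Y| = 193 Ω, ∠Z = −∠Y = 80.7°

5.17 mS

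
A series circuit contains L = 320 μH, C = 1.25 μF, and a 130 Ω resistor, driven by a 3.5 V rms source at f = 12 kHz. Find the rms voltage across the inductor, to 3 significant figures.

ω = 2πf = 75400 rad/s
X_L = ωL = 24.1 Ω
X_C = 1/(ωC) = 10.6 Ω
Net reactance X = X_L − X_C = 13.5 Ω
Z = 130 + j13.5 Ω
|Z| = √(130² + 13.5²) = 131 Ω
I = V/|Z| = 26.8 mA
V_L = I·|Z_L| = 0.0268 × 24.1 = 0.646 V

0.646 V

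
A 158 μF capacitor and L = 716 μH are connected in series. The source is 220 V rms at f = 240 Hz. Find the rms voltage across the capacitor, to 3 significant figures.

ω = 2πf = 1508 rad/s
X_L = ωL = 1.08 Ω
X_C = 1/(ωC) = 4.20 Ω
Net reactance X = X_L − X_C = -3.12 Ω
Z = − j3.12 Ω
|Z| = √(0² + 3.12²) = 3.12 Ω
I = V/|Z| = 70.6 A
V_C = I·|Z_C| = 70.6 × 4.20 = 296 V

296 V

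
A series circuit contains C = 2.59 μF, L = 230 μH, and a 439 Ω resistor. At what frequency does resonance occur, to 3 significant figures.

6.52 kHz

ω₀ = 1/√(LC) = 1/√(0.00023 × 2.59e-06) = 40970 rad/s
f₀ = ω₀/(2π) = 6.52 kHz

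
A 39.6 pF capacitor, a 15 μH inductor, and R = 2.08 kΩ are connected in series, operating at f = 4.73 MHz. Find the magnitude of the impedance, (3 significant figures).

2120 Ω

ω = 2πf = 2.972e+07 rad/s
X_L = ωL = 446 Ω
X_C = 1/(ωC) = 850 Ω
Net reactance X = X_L − X_C = -404 Ω
Z = 2080 − j404 Ω
|Z| = √(2080² + 404²) = 2120 Ω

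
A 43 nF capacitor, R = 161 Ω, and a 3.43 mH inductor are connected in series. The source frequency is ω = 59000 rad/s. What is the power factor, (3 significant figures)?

0.643

X_L = ωL = 202 Ω
X_C = 1/(ωC) = 394 Ω
Net reactance X = X_L − X_C = -192 Ω
Z = 161 − j192 Ω
|Z| = √(161² + 192²) = 250 Ω
∠Z = arctan(-192/161) = -50.0°
cos φ = cos(-50.0°) = 0.643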